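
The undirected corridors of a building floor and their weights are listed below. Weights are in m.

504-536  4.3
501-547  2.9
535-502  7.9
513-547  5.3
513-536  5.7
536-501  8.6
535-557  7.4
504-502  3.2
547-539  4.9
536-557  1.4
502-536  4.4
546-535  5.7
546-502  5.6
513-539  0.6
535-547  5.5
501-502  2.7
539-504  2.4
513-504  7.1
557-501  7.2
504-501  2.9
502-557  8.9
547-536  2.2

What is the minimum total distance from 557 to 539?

Enumerating some paths:
557–536–547–513–539: 1.4+2.2+5.3+0.6 = 9.5
557–536–504–539: 1.4+4.3+2.4 = 8.1
557–536–547–539: 1.4+2.2+4.9 = 8.5
557–536–513–539: 1.4+5.7+0.6 = 7.7
Cheapest is 557–536–513–539 at 7.7 m.

7.7 m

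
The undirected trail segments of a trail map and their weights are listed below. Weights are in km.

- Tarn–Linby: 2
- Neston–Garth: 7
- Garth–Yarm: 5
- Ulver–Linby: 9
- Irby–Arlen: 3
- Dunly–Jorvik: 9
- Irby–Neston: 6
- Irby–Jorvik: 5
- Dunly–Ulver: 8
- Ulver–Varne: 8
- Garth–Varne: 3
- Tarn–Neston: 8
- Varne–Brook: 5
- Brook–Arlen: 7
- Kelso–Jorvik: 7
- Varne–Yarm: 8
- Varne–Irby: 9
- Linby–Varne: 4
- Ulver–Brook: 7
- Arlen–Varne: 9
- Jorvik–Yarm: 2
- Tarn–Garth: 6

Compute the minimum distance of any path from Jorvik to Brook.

Compare a few routes:
Jorvik - Irby - Arlen - Brook: 5+3+7 = 15
Jorvik - Yarm - Garth - Tarn - Linby - Varne - Brook: 2+5+6+2+4+5 = 24
Jorvik - Irby - Varne - Brook: 5+9+5 = 19
Jorvik - Irby - Arlen - Varne - Brook: 5+3+9+5 = 22
The minimum is 15 km via Jorvik - Irby - Arlen - Brook.

15 km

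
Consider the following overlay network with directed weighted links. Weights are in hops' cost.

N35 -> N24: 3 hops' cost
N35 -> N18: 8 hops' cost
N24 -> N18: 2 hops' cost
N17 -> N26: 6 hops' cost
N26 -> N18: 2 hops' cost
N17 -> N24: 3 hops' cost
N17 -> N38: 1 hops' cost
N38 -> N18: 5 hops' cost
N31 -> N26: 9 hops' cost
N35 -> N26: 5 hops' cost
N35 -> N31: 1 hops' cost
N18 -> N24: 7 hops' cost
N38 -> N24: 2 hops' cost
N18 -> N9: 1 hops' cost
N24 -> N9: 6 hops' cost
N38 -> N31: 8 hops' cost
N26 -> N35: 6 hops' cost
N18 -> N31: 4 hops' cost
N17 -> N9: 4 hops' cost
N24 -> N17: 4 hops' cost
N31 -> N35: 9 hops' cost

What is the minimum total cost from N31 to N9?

12 hops' cost

Compare a few routes:
N31–N35–N24–N18–N9: 9+3+2+1 = 15
N31–N26–N18–N9: 9+2+1 = 12
Cheapest is N31–N26–N18–N9 at 12 hops' cost.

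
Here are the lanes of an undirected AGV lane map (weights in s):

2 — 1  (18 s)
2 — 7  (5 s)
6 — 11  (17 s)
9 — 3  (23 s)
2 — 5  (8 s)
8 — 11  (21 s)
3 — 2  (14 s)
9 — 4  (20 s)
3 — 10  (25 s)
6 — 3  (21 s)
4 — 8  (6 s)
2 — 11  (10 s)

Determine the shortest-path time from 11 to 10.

Candidate routes:
11 - 6 - 3 - 10: 17+21+25 = 63
11 - 2 - 3 - 10: 10+14+25 = 49
Cheapest is 11 - 2 - 3 - 10 at 49 s.

49 s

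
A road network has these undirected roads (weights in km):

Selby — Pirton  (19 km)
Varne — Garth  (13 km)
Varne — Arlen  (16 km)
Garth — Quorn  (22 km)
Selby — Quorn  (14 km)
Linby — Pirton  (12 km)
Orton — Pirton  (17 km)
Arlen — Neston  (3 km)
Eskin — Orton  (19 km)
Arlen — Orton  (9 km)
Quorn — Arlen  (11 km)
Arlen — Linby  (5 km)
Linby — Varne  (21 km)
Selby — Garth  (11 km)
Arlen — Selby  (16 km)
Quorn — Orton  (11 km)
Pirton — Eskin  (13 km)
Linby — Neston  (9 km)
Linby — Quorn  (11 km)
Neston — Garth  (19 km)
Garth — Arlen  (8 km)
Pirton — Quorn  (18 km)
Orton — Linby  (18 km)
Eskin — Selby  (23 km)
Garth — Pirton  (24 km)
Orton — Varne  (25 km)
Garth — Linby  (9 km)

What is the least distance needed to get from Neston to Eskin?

31 km

Enumerating some paths:
Neston → Arlen → Linby → Pirton → Eskin: 3+5+12+13 = 33
Neston → Arlen → Orton → Eskin: 3+9+19 = 31
Cheapest is Neston → Arlen → Orton → Eskin at 31 km.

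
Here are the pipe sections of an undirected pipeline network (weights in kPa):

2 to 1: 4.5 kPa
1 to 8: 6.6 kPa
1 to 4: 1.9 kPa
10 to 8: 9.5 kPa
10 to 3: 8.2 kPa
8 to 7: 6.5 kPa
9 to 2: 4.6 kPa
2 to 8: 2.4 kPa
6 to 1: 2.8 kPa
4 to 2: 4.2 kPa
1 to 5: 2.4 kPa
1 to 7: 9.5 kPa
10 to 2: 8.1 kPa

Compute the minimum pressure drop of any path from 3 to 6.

Shortest distances from 3:
3: 0
10: 8.2  (via 3)
2: 16.3  (via 10)
8: 17.7  (via 10)
4: 20.5  (via 2)
1: 20.8  (via 2)
9: 20.9  (via 2)
5: 23.2  (via 1)
6: 23.6  (via 1)
Shortest route: 3 → 10 → 2 → 1 → 6 = 23.6 kPa.

23.6 kPa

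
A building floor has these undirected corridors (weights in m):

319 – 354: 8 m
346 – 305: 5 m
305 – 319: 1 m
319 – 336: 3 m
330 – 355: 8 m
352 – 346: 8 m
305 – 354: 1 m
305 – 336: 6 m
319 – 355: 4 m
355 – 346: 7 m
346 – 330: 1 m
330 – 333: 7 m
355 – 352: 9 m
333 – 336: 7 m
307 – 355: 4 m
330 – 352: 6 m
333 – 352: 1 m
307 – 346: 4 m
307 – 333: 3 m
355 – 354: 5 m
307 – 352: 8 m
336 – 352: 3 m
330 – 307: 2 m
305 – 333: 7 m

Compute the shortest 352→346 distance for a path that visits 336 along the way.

Best 352 to 336: 352–336 costing 3
Shortest 336→346: 336–319–305–346 = 9
Total via 336: 3 + 9 = 12 m.

12 m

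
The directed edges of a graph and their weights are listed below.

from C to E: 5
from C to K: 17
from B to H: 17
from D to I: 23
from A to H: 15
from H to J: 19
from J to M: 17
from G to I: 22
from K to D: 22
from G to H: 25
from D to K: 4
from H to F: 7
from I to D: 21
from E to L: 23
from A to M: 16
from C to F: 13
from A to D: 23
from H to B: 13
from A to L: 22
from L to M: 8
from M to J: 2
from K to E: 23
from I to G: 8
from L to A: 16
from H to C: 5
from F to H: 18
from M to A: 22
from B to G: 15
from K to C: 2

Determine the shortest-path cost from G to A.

74

Settle nodes by increasing distance from G:
G: 0
I: 22  (via G)
H: 25  (via G)
C: 30  (via H)
F: 32  (via H)
E: 35  (via C)
B: 38  (via H)
D: 43  (via I)
J: 44  (via H)
K: 47  (via C)
L: 58  (via E)
M: 61  (via J)
A: 74  (via L)
Shortest route: G–H–C–E–L–A = 74.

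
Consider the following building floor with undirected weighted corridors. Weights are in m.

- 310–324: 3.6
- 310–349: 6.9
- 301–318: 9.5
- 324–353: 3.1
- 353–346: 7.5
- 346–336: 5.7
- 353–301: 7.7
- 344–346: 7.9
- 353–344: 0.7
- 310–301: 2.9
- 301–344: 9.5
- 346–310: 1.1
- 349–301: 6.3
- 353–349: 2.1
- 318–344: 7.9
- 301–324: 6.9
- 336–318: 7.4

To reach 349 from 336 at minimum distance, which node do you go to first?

Compare a few routes:
336 → 346 → 310 → 324 → 353 → 349: 5.7+1.1+3.6+3.1+2.1 = 15.6
336 → 346 → 310 → 349: 5.7+1.1+6.9 = 13.7
336 → 346 → 353 → 349: 5.7+7.5+2.1 = 15.3
The minimum is 13.7 m via 336 → 346 → 310 → 349.
So from 336 the first move is to 346.

346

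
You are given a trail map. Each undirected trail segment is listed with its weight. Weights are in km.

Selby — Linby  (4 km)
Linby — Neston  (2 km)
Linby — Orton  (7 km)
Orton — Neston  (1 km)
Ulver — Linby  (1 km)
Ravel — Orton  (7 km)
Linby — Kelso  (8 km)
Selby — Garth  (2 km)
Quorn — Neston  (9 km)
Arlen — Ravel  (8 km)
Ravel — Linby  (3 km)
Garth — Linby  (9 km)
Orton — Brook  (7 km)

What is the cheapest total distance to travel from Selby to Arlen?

15 km

Candidate routes:
Selby–Linby–Ravel–Arlen: 4+3+8 = 15
Selby–Garth–Linby–Ravel–Arlen: 2+9+3+8 = 22
Selby–Linby–Neston–Orton–Ravel–Arlen: 4+2+1+7+8 = 22
The minimum is 15 km via Selby–Linby–Ravel–Arlen.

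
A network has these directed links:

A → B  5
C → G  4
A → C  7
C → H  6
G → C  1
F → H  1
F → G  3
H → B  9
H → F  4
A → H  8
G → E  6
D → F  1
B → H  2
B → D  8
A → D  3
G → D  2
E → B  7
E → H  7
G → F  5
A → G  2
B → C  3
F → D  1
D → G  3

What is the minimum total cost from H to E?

13

Shortest distances from H:
H: 0
F: 4  (via H)
D: 5  (via F)
G: 7  (via F)
C: 8  (via G)
B: 9  (via H)
E: 13  (via G)
Shortest route: H → F → G → E = 13.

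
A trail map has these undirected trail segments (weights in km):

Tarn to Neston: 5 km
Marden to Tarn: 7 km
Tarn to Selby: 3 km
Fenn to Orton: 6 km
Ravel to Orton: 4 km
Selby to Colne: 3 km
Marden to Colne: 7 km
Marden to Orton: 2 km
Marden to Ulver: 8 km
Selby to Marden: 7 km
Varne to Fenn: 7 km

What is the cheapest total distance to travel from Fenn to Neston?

20 km

Enumerating some paths:
Fenn–Orton–Marden–Selby–Tarn–Neston: 6+2+7+3+5 = 23
Fenn–Orton–Marden–Tarn–Neston: 6+2+7+5 = 20
The minimum is 20 km via Fenn–Orton–Marden–Tarn–Neston.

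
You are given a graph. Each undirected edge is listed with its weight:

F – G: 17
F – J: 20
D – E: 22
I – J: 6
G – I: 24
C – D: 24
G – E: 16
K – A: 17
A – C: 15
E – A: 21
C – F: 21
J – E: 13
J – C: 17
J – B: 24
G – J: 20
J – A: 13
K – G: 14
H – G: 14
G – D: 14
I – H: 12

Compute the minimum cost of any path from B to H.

Shortest distances from B:
B: 0
J: 24  (via B)
I: 30  (via J)
A: 37  (via J)
E: 37  (via J)
C: 41  (via J)
H: 42  (via I)
Shortest route: B → J → I → H = 42.

42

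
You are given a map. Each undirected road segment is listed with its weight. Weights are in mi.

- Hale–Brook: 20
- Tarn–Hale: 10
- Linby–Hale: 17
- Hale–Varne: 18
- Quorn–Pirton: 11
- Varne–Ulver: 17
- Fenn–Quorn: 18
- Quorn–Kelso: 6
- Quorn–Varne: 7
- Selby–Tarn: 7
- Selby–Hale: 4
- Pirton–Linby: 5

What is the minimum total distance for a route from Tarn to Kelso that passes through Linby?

Shortest Tarn→Linby: Tarn → Hale → Linby = 27
Best Linby to Kelso: Linby → Pirton → Quorn → Kelso costing 22
Total via Linby: 27 + 22 = 49 mi.

49 mi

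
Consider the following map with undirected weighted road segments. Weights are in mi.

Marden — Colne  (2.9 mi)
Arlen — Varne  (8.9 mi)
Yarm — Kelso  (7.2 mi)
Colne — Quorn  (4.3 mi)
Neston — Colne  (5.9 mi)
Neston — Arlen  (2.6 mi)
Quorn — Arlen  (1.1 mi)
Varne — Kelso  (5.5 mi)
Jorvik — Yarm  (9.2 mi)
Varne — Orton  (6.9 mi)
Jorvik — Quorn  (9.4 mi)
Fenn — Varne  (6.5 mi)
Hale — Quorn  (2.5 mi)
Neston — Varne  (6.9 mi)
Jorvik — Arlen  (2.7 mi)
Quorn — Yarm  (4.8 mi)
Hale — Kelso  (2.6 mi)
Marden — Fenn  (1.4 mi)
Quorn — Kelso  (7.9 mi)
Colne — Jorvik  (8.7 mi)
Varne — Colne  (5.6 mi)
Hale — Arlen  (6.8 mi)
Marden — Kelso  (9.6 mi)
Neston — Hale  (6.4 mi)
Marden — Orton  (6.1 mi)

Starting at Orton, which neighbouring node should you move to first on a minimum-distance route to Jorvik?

Compare a few routes:
Orton–Marden–Colne–Quorn–Arlen–Jorvik: 6.1+2.9+4.3+1.1+2.7 = 17.1
Orton–Marden–Colne–Jorvik: 6.1+2.9+8.7 = 17.7
Cheapest is Orton–Marden–Colne–Quorn–Arlen–Jorvik at 17.1 mi.
So from Orton the first move is to Marden.

Marden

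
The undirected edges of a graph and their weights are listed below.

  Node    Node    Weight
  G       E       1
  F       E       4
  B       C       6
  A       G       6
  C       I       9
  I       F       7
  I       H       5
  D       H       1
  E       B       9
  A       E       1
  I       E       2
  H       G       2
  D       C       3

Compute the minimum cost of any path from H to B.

Candidate routes:
H - I - E - B: 5+2+9 = 16
H - D - C - B: 1+3+6 = 10
H - G - E - B: 2+1+9 = 12
H - G - A - E - B: 2+6+1+9 = 18
Cheapest is H - D - C - B at 10.

10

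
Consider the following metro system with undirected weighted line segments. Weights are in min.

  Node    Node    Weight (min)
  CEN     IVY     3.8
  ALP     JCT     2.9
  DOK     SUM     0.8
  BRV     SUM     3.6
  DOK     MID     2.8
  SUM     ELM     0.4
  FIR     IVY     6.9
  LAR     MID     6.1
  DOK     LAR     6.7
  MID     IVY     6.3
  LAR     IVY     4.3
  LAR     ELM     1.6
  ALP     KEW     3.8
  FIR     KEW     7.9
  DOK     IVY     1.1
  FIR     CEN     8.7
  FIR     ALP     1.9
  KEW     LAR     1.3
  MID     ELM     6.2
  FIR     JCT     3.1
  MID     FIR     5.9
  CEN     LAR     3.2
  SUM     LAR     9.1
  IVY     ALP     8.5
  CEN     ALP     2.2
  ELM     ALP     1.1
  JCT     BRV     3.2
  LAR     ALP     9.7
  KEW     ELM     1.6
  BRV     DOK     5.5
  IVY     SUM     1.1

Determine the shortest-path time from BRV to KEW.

5.6 min

Enumerating some paths:
BRV–SUM–ELM–LAR–KEW: 3.6+0.4+1.6+1.3 = 6.9
BRV–SUM–ELM–KEW: 3.6+0.4+1.6 = 5.6
BRV–DOK–SUM–ELM–KEW: 5.5+0.8+0.4+1.6 = 8.3
BRV–JCT–ALP–ELM–KEW: 3.2+2.9+1.1+1.6 = 8.8
The minimum is 5.6 min via BRV–SUM–ELM–KEW.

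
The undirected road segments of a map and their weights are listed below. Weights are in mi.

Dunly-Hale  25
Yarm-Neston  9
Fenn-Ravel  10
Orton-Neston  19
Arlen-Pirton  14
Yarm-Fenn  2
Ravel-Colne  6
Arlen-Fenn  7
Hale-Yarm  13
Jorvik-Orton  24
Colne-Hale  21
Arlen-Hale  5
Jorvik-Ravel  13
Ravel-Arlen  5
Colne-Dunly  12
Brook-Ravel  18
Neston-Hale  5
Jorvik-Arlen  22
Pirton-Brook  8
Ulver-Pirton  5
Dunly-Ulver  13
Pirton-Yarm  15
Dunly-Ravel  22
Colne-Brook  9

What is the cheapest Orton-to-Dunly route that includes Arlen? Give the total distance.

Shortest Orton→Arlen: Orton–Neston–Hale–Arlen = 29
Shortest Arlen→Dunly: Arlen–Ravel–Colne–Dunly = 23
Total via Arlen: 29 + 23 = 52 mi.

52 mi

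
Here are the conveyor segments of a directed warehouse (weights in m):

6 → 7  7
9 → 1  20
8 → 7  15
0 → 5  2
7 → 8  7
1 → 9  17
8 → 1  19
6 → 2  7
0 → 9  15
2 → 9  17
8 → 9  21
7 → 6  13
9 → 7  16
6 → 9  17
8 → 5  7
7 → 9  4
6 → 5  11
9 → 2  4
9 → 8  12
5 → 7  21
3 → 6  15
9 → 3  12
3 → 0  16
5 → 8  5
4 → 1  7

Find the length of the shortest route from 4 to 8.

Compare a few routes:
4 - 1 - 9 - 8: 7+17+12 = 36
4 - 1 - 9 - 7 - 8: 7+17+16+7 = 47
4 - 1 - 9 - 3 - 0 - 5 - 8: 7+17+12+16+2+5 = 59
Cheapest is 4 - 1 - 9 - 8 at 36 m.

36 m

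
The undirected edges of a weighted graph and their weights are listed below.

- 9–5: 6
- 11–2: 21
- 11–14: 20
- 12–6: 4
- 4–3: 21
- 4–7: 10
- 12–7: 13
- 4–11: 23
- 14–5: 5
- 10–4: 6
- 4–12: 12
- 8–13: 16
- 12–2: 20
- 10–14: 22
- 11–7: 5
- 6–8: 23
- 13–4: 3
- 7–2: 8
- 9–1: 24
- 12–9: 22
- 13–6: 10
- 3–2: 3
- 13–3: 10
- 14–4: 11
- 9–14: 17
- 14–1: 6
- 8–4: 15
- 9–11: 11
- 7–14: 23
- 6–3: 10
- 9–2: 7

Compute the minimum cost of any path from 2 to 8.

Compare a few routes:
2 → 3 → 13 → 4 → 8: 3+10+3+15 = 31
2 → 3 → 13 → 8: 3+10+16 = 29
The minimum is 29 via 2 → 3 → 13 → 8.

29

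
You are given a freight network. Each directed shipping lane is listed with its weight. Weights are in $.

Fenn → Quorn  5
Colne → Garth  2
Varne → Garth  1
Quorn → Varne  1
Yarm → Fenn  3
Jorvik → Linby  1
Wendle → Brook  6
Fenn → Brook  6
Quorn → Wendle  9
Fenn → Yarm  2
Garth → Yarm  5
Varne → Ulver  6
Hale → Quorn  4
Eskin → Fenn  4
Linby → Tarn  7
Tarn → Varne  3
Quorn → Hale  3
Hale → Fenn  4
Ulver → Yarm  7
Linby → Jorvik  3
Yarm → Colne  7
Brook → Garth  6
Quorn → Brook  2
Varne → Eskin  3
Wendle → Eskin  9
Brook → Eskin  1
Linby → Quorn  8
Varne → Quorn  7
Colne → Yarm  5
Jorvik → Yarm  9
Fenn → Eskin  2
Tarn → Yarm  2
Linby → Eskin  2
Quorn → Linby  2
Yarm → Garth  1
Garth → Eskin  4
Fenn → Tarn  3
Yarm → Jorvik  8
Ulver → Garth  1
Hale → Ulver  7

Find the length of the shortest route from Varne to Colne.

Candidate routes:
Varne–Eskin–Fenn–Yarm–Colne: 3+4+2+7 = 16
Varne–Garth–Yarm–Colne: 1+5+7 = 13
Cheapest is Varne–Garth–Yarm–Colne at $13.

$13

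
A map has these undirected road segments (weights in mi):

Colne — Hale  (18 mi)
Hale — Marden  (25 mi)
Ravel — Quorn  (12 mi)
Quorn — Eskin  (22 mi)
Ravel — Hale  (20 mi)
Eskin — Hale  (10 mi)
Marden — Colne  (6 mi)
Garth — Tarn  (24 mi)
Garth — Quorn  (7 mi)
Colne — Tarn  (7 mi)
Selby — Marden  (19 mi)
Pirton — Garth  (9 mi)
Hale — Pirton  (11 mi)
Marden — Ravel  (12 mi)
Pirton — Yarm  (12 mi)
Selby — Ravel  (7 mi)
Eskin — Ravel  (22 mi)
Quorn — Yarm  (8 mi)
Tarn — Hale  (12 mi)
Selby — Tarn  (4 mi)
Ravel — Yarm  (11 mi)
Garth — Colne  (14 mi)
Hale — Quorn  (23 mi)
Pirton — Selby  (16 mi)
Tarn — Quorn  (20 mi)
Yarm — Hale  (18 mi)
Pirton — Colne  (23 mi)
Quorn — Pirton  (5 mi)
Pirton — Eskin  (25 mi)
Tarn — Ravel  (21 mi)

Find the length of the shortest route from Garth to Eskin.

Candidate routes:
Garth → Pirton → Hale → Eskin: 9+11+10 = 30
Garth → Quorn → Pirton → Hale → Eskin: 7+5+11+10 = 33
Garth → Quorn → Eskin: 7+22 = 29
Garth → Pirton → Eskin: 9+25 = 34
Cheapest is Garth → Quorn → Eskin at 29 mi.

29 mi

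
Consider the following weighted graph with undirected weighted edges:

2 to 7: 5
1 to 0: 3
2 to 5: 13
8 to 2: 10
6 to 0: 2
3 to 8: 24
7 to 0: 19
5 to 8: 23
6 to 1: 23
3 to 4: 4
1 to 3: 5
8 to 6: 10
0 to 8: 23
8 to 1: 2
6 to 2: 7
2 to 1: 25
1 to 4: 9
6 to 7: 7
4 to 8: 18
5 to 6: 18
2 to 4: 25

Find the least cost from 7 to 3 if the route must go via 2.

Best 7 to 2: 7 → 2 costing 5
Best 2 to 3: 2 → 6 → 0 → 1 → 3 costing 17
Total via 2: 5 + 17 = 22.

22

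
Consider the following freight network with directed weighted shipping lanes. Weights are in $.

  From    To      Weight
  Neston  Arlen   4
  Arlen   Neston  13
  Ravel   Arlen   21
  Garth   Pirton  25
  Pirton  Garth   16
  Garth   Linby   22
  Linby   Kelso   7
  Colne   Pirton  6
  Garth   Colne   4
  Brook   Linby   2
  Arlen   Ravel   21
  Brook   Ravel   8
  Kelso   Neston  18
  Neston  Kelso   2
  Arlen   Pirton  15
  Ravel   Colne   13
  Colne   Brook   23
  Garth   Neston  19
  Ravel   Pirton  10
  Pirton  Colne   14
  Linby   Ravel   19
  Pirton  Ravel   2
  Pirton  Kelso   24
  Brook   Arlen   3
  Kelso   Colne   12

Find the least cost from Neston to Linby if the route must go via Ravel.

Best Neston to Ravel: Neston → Arlen → Pirton → Ravel costing 21
Best Ravel to Linby: Ravel → Colne → Brook → Linby costing 38
Total via Ravel: 21 + 38 = $59.

$59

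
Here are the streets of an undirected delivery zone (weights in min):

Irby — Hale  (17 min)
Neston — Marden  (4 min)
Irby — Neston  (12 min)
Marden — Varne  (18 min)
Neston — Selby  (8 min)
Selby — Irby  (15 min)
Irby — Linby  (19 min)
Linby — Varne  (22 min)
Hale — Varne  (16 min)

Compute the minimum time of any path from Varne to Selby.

Shortest distances from Varne:
Varne: 0
Hale: 16  (via Varne)
Marden: 18  (via Varne)
Linby: 22  (via Varne)
Neston: 22  (via Marden)
Selby: 30  (via Neston)
Shortest route: Varne–Marden–Neston–Selby = 30 min.

30 min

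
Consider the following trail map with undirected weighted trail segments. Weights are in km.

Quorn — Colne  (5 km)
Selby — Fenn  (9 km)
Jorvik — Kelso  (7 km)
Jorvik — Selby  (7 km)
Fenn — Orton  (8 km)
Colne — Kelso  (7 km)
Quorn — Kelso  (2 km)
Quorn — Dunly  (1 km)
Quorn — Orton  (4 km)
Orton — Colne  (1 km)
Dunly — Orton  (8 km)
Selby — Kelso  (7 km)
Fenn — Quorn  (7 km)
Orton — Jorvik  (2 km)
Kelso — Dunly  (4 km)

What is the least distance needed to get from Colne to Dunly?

6 km

Shortest distances from Colne:
Colne: 0
Orton: 1  (via Colne)
Jorvik: 3  (via Orton)
Quorn: 5  (via Colne)
Dunly: 6  (via Quorn)
Shortest route: Colne → Quorn → Dunly = 6 km.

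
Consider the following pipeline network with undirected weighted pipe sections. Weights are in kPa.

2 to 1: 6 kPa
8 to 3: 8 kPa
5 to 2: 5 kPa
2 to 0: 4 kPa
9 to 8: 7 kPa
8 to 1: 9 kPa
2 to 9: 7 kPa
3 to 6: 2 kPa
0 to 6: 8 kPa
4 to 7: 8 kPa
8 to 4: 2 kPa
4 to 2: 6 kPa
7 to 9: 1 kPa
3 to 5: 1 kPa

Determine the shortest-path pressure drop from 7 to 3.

Enumerating some paths:
7 - 9 - 8 - 3: 1+7+8 = 16
7 - 4 - 8 - 3: 8+2+8 = 18
7 - 4 - 2 - 5 - 3: 8+6+5+1 = 20
7 - 9 - 2 - 5 - 3: 1+7+5+1 = 14
The minimum is 14 kPa via 7 - 9 - 2 - 5 - 3.

14 kPa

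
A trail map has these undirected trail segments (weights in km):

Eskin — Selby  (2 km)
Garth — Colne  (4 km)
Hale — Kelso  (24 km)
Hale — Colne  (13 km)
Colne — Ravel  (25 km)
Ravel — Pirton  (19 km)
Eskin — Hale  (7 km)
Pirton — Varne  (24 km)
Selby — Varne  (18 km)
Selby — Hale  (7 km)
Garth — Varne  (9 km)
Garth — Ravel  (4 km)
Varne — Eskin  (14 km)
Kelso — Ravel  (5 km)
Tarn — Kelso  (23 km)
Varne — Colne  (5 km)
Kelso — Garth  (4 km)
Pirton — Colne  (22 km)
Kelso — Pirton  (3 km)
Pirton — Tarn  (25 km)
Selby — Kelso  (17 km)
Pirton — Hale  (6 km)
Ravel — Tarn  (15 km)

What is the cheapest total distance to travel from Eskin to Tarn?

36 km

Running Dijkstra from Eskin:
Eskin: 0
Selby: 2  (via Eskin)
Hale: 7  (via Eskin)
Pirton: 13  (via Hale)
Varne: 14  (via Eskin)
Kelso: 16  (via Pirton)
Colne: 19  (via Varne)
Garth: 20  (via Kelso)
Ravel: 21  (via Kelso)
Tarn: 36  (via Ravel)
Shortest route: Eskin–Hale–Pirton–Kelso–Ravel–Tarn = 36 km.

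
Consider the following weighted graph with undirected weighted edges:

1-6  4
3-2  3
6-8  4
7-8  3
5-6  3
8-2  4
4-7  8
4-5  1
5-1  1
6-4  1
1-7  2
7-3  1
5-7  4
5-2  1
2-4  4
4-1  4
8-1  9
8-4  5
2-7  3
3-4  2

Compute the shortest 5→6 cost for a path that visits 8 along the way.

Shortest 5→8: 5 → 2 → 8 = 5
Shortest 8→6: 8 → 6 = 4
Total via 8: 5 + 4 = 9.

9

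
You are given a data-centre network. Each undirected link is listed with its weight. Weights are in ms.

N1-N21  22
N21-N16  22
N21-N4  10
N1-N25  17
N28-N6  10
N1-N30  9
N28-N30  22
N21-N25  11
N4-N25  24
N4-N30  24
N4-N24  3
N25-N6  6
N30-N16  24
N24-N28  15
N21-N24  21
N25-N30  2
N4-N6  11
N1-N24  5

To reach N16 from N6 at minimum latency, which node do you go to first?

N25

Compare a few routes:
N6–N25–N21–N16: 6+11+22 = 39
N6–N25–N30–N16: 6+2+24 = 32
N6–N4–N24–N1–N30–N16: 11+3+5+9+24 = 52
N6–N4–N21–N16: 11+10+22 = 43
Cheapest is N6–N25–N30–N16 at 32 ms.
So from N6 the first move is to N25.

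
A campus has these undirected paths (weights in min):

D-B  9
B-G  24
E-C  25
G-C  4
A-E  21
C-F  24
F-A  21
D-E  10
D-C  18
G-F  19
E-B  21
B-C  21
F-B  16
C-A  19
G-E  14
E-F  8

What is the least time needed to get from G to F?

Running Dijkstra from G:
G: 0
C: 4  (via G)
E: 14  (via G)
F: 19  (via G)
Shortest route: G → F = 19 min.

19 min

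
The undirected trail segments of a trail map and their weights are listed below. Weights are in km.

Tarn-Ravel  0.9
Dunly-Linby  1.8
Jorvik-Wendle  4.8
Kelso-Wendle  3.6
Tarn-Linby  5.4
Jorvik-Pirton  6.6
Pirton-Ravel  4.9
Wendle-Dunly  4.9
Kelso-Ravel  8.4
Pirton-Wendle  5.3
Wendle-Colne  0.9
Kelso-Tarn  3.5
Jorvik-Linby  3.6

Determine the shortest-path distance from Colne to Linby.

Running Dijkstra from Colne:
Colne: 0
Wendle: 0.9  (via Colne)
Kelso: 4.5  (via Wendle)
Jorvik: 5.7  (via Wendle)
Dunly: 5.8  (via Wendle)
Pirton: 6.2  (via Wendle)
Linby: 7.6  (via Dunly)
Shortest route: Colne–Wendle–Dunly–Linby = 7.6 km.

7.6 km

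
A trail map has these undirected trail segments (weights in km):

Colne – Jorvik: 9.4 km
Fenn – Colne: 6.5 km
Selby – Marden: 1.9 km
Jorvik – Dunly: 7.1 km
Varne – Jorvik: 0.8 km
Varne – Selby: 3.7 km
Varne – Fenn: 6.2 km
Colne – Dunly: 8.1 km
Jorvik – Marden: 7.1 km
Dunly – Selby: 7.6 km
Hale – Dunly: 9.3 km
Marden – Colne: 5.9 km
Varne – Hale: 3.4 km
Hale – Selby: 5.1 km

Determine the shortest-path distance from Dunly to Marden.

9.5 km

Shortest distances from Dunly:
Dunly: 0
Jorvik: 7.1  (via Dunly)
Selby: 7.6  (via Dunly)
Varne: 7.9  (via Jorvik)
Colne: 8.1  (via Dunly)
Hale: 9.3  (via Dunly)
Marden: 9.5  (via Selby)
Shortest route: Dunly–Selby–Marden = 9.5 km.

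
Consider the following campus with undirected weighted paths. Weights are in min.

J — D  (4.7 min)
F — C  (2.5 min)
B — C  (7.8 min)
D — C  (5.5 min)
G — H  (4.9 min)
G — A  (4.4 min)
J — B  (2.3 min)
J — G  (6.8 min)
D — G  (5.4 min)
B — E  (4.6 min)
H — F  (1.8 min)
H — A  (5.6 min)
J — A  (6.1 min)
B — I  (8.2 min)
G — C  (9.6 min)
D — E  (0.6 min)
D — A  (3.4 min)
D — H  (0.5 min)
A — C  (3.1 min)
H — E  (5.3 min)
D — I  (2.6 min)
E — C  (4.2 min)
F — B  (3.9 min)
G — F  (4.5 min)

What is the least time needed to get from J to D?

Compare a few routes:
J → B → F → H → D: 2.3+3.9+1.8+0.5 = 8.5
J → D: 4.7 = 4.7
J → B → E → D: 2.3+4.6+0.6 = 7.5
Cheapest is J → D at 4.7 min.

4.7 min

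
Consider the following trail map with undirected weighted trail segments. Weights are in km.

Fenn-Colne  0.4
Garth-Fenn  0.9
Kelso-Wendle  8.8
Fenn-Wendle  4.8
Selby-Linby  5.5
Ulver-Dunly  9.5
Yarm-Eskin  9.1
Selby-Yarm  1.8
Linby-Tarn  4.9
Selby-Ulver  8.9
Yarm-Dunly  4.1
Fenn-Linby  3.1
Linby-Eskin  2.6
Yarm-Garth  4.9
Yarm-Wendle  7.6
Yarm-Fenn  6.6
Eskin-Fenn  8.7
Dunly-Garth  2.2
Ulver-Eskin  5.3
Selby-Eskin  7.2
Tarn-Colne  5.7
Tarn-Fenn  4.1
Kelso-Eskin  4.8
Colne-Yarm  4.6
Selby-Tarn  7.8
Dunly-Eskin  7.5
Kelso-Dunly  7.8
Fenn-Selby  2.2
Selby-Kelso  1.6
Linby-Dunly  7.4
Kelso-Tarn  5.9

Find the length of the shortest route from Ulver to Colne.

11.4 km

Compare a few routes:
Ulver → Eskin → Kelso → Selby → Fenn → Colne: 5.3+4.8+1.6+2.2+0.4 = 14.3
Ulver → Selby → Fenn → Colne: 8.9+2.2+0.4 = 11.5
Ulver → Eskin → Linby → Fenn → Colne: 5.3+2.6+3.1+0.4 = 11.4
Ulver → Dunly → Garth → Fenn → Colne: 9.5+2.2+0.9+0.4 = 13
Cheapest is Ulver → Eskin → Linby → Fenn → Colne at 11.4 km.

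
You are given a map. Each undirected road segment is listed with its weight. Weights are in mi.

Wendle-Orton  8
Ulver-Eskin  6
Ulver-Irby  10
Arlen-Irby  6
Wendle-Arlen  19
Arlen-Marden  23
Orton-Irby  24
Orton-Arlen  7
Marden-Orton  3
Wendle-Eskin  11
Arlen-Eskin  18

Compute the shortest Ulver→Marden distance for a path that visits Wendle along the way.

28 mi

Best Ulver to Wendle: Ulver → Eskin → Wendle costing 17
Best Wendle to Marden: Wendle → Orton → Marden costing 11
Total via Wendle: 17 + 11 = 28 mi.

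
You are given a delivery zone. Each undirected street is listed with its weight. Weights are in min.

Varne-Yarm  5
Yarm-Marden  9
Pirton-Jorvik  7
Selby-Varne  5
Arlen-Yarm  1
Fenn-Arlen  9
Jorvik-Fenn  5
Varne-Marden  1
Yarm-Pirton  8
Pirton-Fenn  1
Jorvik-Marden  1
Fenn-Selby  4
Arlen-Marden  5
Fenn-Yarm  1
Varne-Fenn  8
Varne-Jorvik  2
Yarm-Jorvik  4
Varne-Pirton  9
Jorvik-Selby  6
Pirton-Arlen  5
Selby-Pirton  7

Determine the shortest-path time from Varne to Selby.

Compare a few routes:
Varne–Selby: 5 = 5
Varne–Jorvik–Selby: 2+6 = 8
The minimum is 5 min via Varne–Selby.

5 min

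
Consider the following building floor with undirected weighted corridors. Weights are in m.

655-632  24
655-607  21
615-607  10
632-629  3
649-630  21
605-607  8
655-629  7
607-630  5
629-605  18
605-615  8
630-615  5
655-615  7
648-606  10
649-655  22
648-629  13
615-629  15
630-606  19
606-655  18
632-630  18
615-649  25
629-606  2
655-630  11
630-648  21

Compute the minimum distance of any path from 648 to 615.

26 m

Candidate routes:
648–606–629–655–615: 10+2+7+7 = 26
648–606–629–615: 10+2+15 = 27
The minimum is 26 m via 648–606–629–655–615.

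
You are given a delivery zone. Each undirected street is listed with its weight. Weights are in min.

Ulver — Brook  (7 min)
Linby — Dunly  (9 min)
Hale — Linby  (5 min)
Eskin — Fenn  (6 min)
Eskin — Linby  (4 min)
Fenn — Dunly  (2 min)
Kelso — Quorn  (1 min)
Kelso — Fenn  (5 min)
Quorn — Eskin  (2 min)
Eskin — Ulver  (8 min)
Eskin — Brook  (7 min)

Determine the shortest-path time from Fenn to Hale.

15 min

Running Dijkstra from Fenn:
Fenn: 0
Dunly: 2  (via Fenn)
Kelso: 5  (via Fenn)
Eskin: 6  (via Fenn)
Quorn: 6  (via Kelso)
Linby: 10  (via Eskin)
Brook: 13  (via Eskin)
Ulver: 14  (via Eskin)
Hale: 15  (via Linby)
Shortest route: Fenn–Eskin–Linby–Hale = 15 min.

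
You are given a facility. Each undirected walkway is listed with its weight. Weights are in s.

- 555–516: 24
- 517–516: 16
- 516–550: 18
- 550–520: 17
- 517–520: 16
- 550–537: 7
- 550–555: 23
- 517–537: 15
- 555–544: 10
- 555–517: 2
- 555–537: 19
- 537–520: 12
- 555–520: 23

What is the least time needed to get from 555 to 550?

Running Dijkstra from 555:
555: 0
517: 2  (via 555)
544: 10  (via 555)
537: 17  (via 517)
516: 18  (via 517)
520: 18  (via 517)
550: 23  (via 555)
Shortest route: 555 → 550 = 23 s.

23 s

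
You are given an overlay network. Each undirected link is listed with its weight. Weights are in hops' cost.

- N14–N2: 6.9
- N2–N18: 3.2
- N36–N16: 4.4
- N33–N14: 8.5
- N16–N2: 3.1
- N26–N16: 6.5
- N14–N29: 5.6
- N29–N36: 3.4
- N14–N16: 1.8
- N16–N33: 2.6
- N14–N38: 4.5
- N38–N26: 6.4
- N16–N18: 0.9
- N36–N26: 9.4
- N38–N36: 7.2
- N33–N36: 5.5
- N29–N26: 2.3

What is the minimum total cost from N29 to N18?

8.3 hops' cost

Running Dijkstra from N29:
N29: 0
N26: 2.3  (via N29)
N36: 3.4  (via N29)
N14: 5.6  (via N29)
N16: 7.4  (via N14)
N18: 8.3  (via N16)
Shortest route: N29–N14–N16–N18 = 8.3 hops' cost.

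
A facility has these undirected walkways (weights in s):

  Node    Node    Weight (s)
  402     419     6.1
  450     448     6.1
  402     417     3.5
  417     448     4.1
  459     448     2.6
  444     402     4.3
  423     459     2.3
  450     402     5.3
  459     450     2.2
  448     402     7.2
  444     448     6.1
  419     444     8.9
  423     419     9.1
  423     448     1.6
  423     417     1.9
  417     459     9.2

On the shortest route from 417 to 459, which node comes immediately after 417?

423

Compare a few routes:
417 → 423 → 448 → 459: 1.9+1.6+2.6 = 6.1
417 → 423 → 459: 1.9+2.3 = 4.2
417 → 448 → 459: 4.1+2.6 = 6.7
The minimum is 4.2 s via 417 → 423 → 459.
So from 417 the first move is to 423.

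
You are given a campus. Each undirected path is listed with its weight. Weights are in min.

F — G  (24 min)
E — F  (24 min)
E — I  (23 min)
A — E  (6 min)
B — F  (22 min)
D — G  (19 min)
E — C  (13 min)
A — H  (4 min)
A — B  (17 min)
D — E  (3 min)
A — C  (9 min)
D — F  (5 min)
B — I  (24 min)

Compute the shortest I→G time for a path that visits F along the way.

55 min

Shortest I→F: I → E → D → F = 31
Shortest F→G: F → G = 24
Total via F: 31 + 24 = 55 min.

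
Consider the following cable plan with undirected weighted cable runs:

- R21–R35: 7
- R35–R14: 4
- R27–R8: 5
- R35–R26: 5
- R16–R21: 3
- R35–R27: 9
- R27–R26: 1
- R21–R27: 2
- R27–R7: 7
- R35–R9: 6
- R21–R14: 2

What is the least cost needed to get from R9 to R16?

15

Candidate routes:
R9 → R35 → R14 → R21 → R16: 6+4+2+3 = 15
R9 → R35 → R26 → R27 → R21 → R16: 6+5+1+2+3 = 17
R9 → R35 → R21 → R16: 6+7+3 = 16
R9 → R35 → R27 → R21 → R16: 6+9+2+3 = 20
The minimum is 15 via R9 → R35 → R14 → R21 → R16.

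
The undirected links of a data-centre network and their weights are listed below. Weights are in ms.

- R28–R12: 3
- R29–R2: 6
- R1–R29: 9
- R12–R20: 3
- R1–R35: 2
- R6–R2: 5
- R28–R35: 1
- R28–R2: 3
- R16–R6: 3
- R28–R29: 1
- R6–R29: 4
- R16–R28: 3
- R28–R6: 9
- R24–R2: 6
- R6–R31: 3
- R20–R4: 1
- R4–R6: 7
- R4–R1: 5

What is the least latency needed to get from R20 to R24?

15 ms

Enumerating some paths:
R20 - R12 - R28 - R2 - R24: 3+3+3+6 = 15
R20 - R4 - R1 - R35 - R28 - R2 - R24: 1+5+2+1+3+6 = 18
The minimum is 15 ms via R20 - R12 - R28 - R2 - R24.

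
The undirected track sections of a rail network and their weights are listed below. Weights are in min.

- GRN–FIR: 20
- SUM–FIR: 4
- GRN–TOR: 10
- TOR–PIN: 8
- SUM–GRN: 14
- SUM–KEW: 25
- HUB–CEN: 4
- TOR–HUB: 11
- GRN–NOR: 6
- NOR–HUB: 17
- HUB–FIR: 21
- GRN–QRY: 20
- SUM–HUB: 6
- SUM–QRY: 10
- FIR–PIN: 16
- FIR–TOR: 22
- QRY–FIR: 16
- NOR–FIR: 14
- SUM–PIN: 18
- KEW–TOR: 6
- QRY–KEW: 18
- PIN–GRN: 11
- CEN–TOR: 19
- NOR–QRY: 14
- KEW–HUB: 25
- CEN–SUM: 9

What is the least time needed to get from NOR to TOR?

Shortest distances from NOR:
NOR: 0
GRN: 6  (via NOR)
FIR: 14  (via NOR)
QRY: 14  (via NOR)
TOR: 16  (via GRN)
Shortest route: NOR → GRN → TOR = 16 min.

16 min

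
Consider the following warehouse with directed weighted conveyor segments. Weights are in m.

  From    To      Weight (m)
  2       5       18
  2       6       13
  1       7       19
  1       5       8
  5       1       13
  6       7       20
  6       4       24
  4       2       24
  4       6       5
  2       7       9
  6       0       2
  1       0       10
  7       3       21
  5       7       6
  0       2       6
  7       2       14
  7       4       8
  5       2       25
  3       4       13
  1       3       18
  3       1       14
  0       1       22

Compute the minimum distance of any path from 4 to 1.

29 m

Shortest distances from 4:
4: 0
6: 5  (via 4)
0: 7  (via 6)
2: 13  (via 0)
7: 22  (via 2)
1: 29  (via 0)
Shortest route: 4–6–0–1 = 29 m.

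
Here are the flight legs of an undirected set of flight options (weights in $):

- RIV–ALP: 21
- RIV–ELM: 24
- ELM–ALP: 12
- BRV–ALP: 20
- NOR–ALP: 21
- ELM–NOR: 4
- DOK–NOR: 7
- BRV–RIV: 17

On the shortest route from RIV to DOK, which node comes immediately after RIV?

ELM

Compare a few routes:
RIV - ALP - NOR - DOK: 21+21+7 = 49
RIV - ALP - ELM - NOR - DOK: 21+12+4+7 = 44
RIV - ELM - NOR - DOK: 24+4+7 = 35
Cheapest is RIV - ELM - NOR - DOK at $35.
So from RIV the first move is to ELM.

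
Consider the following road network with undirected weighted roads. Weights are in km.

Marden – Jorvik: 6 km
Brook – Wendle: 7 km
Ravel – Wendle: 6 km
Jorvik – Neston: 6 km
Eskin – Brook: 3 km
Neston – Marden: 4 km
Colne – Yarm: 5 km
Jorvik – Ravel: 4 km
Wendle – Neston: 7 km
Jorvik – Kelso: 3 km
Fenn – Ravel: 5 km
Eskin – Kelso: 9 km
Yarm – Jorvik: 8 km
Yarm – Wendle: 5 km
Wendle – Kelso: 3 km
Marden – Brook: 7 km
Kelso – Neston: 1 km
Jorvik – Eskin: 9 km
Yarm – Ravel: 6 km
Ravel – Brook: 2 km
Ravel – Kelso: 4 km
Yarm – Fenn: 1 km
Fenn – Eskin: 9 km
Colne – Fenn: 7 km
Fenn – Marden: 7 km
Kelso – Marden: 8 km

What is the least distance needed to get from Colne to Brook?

Shortest distances from Colne:
Colne: 0
Yarm: 5  (via Colne)
Fenn: 6  (via Yarm)
Wendle: 10  (via Yarm)
Ravel: 11  (via Yarm)
Brook: 13  (via Ravel)
Shortest route: Colne → Yarm → Ravel → Brook = 13 km.

13 km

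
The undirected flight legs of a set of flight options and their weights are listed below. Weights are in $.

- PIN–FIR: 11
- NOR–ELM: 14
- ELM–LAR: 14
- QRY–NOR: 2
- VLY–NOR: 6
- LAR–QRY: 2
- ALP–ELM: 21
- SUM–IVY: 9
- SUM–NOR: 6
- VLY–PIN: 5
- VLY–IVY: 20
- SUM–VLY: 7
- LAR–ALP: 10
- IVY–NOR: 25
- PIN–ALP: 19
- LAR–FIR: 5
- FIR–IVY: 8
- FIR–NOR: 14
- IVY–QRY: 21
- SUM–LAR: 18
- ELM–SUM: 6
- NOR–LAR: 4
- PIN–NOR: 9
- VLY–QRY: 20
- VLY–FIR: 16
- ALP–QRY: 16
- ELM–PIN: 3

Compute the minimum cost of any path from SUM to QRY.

$8

Candidate routes:
SUM → NOR → QRY: 6+2 = 8
SUM → NOR → LAR → QRY: 6+4+2 = 12
SUM → VLY → NOR → QRY: 7+6+2 = 15
Cheapest is SUM → NOR → QRY at $8.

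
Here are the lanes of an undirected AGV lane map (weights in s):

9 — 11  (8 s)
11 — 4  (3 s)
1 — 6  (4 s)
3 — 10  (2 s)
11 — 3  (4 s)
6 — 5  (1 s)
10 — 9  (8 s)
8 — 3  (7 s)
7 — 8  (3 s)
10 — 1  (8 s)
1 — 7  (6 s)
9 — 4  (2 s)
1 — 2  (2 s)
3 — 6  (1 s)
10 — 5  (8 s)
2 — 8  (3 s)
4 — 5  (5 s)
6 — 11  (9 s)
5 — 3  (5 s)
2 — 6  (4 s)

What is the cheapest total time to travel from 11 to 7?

Running Dijkstra from 11:
11: 0
4: 3  (via 11)
3: 4  (via 11)
6: 5  (via 3)
9: 5  (via 4)
5: 6  (via 6)
10: 6  (via 3)
1: 9  (via 6)
2: 9  (via 6)
8: 11  (via 3)
7: 14  (via 8)
Shortest route: 11 → 3 → 8 → 7 = 14 s.

14 s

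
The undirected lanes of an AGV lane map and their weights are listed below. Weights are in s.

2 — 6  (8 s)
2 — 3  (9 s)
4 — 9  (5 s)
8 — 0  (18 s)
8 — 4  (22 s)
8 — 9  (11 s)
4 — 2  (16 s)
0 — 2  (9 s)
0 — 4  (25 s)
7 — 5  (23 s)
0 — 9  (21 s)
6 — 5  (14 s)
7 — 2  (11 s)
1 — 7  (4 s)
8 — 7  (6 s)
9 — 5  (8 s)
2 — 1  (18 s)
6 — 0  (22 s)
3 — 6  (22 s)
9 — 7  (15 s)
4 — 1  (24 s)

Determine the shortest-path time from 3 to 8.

26 s

Shortest distances from 3:
3: 0
2: 9  (via 3)
6: 17  (via 2)
0: 18  (via 2)
7: 20  (via 2)
1: 24  (via 7)
4: 25  (via 2)
8: 26  (via 7)
Shortest route: 3 → 2 → 7 → 8 = 26 s.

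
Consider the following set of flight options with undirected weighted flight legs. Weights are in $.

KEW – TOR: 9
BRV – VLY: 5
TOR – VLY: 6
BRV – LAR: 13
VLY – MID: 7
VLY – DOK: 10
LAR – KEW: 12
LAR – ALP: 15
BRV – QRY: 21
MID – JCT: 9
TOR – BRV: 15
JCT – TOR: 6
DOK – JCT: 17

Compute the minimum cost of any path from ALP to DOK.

$43

Shortest distances from ALP:
ALP: 0
LAR: 15  (via ALP)
KEW: 27  (via LAR)
BRV: 28  (via LAR)
VLY: 33  (via BRV)
TOR: 36  (via KEW)
MID: 40  (via VLY)
JCT: 42  (via TOR)
DOK: 43  (via VLY)
Shortest route: ALP → LAR → BRV → VLY → DOK = $43.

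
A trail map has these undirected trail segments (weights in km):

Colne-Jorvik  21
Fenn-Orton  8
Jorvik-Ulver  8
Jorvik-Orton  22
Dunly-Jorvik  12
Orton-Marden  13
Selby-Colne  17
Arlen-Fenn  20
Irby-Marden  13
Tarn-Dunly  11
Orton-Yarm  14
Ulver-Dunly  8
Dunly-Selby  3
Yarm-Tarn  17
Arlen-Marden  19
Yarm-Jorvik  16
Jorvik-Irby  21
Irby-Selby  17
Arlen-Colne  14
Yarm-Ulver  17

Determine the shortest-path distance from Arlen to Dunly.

Enumerating some paths:
Arlen → Colne → Selby → Dunly: 14+17+3 = 34
Arlen → Colne → Jorvik → Dunly: 14+21+12 = 47
The minimum is 34 km via Arlen → Colne → Selby → Dunly.

34 km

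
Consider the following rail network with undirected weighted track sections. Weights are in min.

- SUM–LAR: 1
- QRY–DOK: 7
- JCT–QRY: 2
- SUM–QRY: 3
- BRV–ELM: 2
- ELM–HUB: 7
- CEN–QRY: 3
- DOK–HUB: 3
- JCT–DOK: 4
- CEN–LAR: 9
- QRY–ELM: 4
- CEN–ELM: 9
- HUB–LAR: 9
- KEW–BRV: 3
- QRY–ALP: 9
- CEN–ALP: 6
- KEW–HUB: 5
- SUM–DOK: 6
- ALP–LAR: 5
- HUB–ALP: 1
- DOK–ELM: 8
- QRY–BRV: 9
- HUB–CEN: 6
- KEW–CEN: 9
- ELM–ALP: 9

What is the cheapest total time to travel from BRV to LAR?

10 min

Shortest distances from BRV:
BRV: 0
ELM: 2  (via BRV)
KEW: 3  (via BRV)
QRY: 6  (via ELM)
JCT: 8  (via QRY)
HUB: 8  (via KEW)
CEN: 9  (via QRY)
ALP: 9  (via HUB)
SUM: 9  (via QRY)
DOK: 10  (via ELM)
LAR: 10  (via SUM)
Shortest route: BRV → ELM → QRY → SUM → LAR = 10 min.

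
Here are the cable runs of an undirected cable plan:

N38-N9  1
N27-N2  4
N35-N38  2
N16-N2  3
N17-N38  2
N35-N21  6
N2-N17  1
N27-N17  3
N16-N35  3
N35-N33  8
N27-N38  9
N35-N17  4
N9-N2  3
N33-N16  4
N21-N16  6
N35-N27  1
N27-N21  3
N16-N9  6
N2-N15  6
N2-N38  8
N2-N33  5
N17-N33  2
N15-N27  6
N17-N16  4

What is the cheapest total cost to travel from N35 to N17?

4

Candidate routes:
N35 → N27 → N2 → N17: 1+4+1 = 6
N35 → N16 → N2 → N17: 3+3+1 = 7
N35 → N17: 4 = 4
Cheapest is N35 → N17 at 4.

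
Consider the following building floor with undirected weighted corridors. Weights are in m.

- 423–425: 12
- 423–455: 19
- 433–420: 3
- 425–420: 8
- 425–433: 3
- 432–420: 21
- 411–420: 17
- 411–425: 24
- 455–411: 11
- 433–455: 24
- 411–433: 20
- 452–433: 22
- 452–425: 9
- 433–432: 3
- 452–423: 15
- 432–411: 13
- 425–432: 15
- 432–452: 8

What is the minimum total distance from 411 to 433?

16 m

Candidate routes:
411 - 433: 20 = 20
411 - 420 - 433: 17+3 = 20
411 - 432 - 433: 13+3 = 16
Cheapest is 411 - 432 - 433 at 16 m.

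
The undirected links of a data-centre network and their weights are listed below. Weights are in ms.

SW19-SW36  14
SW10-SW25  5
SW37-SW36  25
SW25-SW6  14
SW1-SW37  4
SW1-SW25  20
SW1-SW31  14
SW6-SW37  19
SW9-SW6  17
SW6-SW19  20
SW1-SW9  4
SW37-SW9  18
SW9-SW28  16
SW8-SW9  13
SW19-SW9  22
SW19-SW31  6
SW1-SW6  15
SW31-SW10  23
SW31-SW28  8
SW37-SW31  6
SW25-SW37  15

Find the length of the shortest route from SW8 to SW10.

Candidate routes:
SW8 - SW9 - SW1 - SW25 - SW10: 13+4+20+5 = 42
SW8 - SW9 - SW1 - SW37 - SW25 - SW10: 13+4+4+15+5 = 41
The minimum is 41 ms via SW8 - SW9 - SW1 - SW37 - SW25 - SW10.

41 ms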